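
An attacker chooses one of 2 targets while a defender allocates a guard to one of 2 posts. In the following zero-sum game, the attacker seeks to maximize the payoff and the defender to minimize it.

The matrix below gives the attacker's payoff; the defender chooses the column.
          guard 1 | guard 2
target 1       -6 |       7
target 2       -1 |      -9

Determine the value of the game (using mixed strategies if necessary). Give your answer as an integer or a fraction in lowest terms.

-61/21

Row minima are -6 and -9, so the attacker's maximin is -6; column maxima are -1 and 7, so the defender's minimax is -1. These differ, so the equilibrium is in mixed strategies.
Let the attacker play target 1 with probability p. The defender is indifferent when −6p − (1−p) = 7p − 9(1−p), giving p = 8/21.
Let the defender play guard 1 with probability q. The attacker is indifferent when −6q + 7(1−q) = −q − 9(1−q), giving q = 16/21.
The value is -6·(16/21) + (7)·(5/21) = -61/21.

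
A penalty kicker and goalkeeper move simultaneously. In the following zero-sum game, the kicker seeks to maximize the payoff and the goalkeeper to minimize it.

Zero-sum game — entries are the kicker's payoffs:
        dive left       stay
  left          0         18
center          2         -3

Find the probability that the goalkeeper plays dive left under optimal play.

Row minima are 0 and -3, so the kicker's maximin is 0; column maxima are 2 and 18, so the goalkeeper's minimax is 2. These differ, so the equilibrium is in mixed strategies.
Let the goalkeeper play dive left with probability q. The kicker is indifferent when 18(1−q) = 2q − 3(1−q), giving q = 21/23.

21/23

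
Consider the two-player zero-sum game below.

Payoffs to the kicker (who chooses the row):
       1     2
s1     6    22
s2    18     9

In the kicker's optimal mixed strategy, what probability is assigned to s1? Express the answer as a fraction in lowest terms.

Row minima are 6 and 9, so the kicker's maximin is 9; column maxima are 18 and 22, so the goalkeeper's minimax is 18. These differ, so the equilibrium is in mixed strategies.
Let the kicker play s1 with probability p. The goalkeeper is indifferent when 6p + 18(1−p) = 22p + 9(1−p), giving p = 9/25.

9/25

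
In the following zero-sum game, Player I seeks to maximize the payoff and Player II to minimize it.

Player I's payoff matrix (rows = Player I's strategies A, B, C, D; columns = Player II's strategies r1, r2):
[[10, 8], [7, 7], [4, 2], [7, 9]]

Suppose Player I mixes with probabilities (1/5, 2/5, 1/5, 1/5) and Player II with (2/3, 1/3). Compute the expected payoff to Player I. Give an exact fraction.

103/15

Against (2/3, 1/3), each row's expected payoff is A: 28/3; B: 7; C: 10/3; D: 23/3.
Taking the (1/5, 2/5, 1/5, 1/5)-weighted average: (1/5)·(28/3) + (2/5)·(7) + (1/5)·(10/3) + (1/5)·(23/3) = 103/15.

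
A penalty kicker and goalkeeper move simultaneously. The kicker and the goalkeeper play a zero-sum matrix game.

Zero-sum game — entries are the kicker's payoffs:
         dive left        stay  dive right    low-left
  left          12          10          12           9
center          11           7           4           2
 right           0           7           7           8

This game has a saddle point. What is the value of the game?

9

Row minima: 9, 2, 0 → the kicker's maximin is 9.
Column maxima: 12, 10, 12, 9 → the goalkeeper's minimax is 9.
They coincide at (left, low-left), so the value is 9.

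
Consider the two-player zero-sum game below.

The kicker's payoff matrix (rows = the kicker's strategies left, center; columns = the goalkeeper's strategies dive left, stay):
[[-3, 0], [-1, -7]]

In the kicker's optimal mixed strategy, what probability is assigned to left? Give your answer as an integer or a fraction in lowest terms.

2/3

Row minima are -3 and -7, so the kicker's maximin is -3; column maxima are -1 and 0, so the goalkeeper's minimax is -1. These differ, so the equilibrium is in mixed strategies.
Let the kicker play left with probability p. The goalkeeper is indifferent when −3p − (1−p) = −7(1−p), giving p = 2/3.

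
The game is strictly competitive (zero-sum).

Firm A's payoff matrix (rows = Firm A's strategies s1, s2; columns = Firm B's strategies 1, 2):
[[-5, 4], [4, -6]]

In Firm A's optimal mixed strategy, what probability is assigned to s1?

Row minima are -5 and -6, so Firm A's maximin is -5; column maxima are 4 and 4, so Firm B's minimax is 4. These differ, so the equilibrium is in mixed strategies.
Let Firm A play s1 with probability p. Firm B is indifferent when −5p + 4(1−p) = 4p − 6(1−p), giving p = 10/19.

10/19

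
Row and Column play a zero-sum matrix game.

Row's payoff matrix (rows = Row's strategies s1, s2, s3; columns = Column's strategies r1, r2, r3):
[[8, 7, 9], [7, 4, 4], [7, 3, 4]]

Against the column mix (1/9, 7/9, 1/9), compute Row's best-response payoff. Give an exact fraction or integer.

22/3

s1: (8)·(1/9) + (7)·(7/9) + (9)·(1/9) = 22/3.
s2: (7)·(1/9) + (4)·(7/9) + (4)·(1/9) = 13/3.
s3: (7)·(1/9) + (3)·(7/9) + (4)·(1/9) = 32/9.
The best pure response is s1 with expected payoff 22/3.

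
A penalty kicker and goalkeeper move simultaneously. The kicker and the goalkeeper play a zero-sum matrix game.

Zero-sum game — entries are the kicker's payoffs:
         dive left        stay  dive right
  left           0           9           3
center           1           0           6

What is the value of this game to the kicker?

9/10

Column dive right is strictly dominated by dive left for the goalkeeper (it gives the kicker more in every row).
The remaining 2×2 game on (left, center) × (dive left, stay) has no saddle point. Let the kicker play left with probability p; indifference gives (1−p) = 9p, so p = 1/10.
Similarly the goalkeeper's optimal q on dive left is 9/10, and the value is 0·(9/10) + (9)·(1/10) = 9/10.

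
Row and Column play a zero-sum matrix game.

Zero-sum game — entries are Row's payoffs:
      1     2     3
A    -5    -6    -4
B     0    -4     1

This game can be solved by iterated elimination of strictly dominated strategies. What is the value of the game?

-4

Row A is strictly dominated by row B (0>-5, -4>-6, 1>-4); eliminate A.
Column 1 is strictly dominated by 2 for Column (-4<0); eliminate 1.
Column 3 is strictly dominated by 2 for Column (-4<1); eliminate 3.
Only (B, 2) remains, with payoff -4.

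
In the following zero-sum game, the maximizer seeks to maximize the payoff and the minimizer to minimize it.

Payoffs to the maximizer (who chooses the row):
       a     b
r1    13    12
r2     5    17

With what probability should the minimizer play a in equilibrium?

5/13

Row minima are 12 and 5, so the maximizer's maximin is 12; column maxima are 13 and 17, so the minimizer's minimax is 13. These differ, so the equilibrium is in mixed strategies.
Let the minimizer play a with probability q. The maximizer is indifferent when 13q + 12(1−q) = 5q + 17(1−q), giving q = 5/13.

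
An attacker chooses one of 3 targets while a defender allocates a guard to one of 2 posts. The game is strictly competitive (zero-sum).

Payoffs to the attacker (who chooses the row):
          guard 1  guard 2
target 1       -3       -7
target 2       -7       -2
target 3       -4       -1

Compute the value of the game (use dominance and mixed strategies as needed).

Row target 2 is strictly dominated by row target 3, so the attacker never plays it.
The remaining 2×2 game on (target 1, target 3) × (guard 1, guard 2) has no saddle point. Let the attacker play target 1 with probability p; indifference gives −3p − 4(1−p) = −7p − (1−p), so p = 3/7.
Similarly the defender's optimal q on guard 1 is 6/7, and the value is -3·(6/7) + (-7)·(1/7) = -25/7.

-25/7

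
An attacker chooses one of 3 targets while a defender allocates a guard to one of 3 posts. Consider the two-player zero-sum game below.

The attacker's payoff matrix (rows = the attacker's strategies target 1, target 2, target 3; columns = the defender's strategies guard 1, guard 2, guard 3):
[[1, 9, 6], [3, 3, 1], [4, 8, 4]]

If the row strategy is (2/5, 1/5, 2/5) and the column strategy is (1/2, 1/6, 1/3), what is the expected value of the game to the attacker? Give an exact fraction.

59/15

Against (1/2, 1/6, 1/3), each row's expected payoff is target 1: 4; target 2: 7/3; target 3: 14/3.
Taking the (2/5, 1/5, 2/5)-weighted average: (2/5)·(4) + (1/5)·(7/3) + (2/5)·(14/3) = 59/15.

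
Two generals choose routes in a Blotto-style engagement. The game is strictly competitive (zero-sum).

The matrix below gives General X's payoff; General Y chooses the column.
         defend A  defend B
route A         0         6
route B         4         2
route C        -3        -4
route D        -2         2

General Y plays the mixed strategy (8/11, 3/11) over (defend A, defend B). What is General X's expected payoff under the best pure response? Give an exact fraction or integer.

route A: (0)·(8/11) + (6)·(3/11) = 18/11.
route B: (4)·(8/11) + (2)·(3/11) = 38/11.
route C: (-3)·(8/11) + (-4)·(3/11) = -36/11.
route D: (-2)·(8/11) + (2)·(3/11) = -10/11.
The best pure response is route B with expected payoff 38/11.

38/11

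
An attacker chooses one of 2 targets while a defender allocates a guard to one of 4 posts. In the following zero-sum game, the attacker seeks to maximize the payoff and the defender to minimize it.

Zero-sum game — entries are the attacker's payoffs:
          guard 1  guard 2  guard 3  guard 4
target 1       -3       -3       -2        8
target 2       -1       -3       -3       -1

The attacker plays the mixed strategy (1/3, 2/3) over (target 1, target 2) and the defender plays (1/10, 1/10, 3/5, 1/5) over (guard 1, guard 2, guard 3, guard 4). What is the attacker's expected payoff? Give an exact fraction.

-5/3

Against (1/10, 1/10, 3/5, 1/5), each row's expected payoff is target 1: -1/5; target 2: -12/5.
Taking the (1/3, 2/3)-weighted average: (1/3)·(-1/5) + (2/3)·(-12/5) = -5/3.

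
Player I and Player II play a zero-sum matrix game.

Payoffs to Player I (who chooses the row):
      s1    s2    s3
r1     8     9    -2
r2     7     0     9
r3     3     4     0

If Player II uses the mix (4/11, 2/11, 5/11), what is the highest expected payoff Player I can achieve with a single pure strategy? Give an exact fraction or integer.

73/11

r1: (8)·(4/11) + (9)·(2/11) + (-2)·(5/11) = 40/11.
r2: (7)·(4/11) + (0)·(2/11) + (9)·(5/11) = 73/11.
r3: (3)·(4/11) + (4)·(2/11) + (0)·(5/11) = 20/11.
The best pure response is r2 with expected payoff 73/11.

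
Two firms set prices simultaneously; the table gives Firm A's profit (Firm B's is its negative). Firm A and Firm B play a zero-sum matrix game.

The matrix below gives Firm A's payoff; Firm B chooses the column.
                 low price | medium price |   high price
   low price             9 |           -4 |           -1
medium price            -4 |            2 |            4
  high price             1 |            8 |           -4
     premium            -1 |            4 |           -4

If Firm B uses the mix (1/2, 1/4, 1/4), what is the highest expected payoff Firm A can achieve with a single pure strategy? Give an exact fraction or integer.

13/4

low price: (9)·(1/2) + (-4)·(1/4) + (-1)·(1/4) = 13/4.
medium price: (-4)·(1/2) + (2)·(1/4) + (4)·(1/4) = -1/2.
high price: (1)·(1/2) + (8)·(1/4) + (-4)·(1/4) = 3/2.
premium: (-1)·(1/2) + (4)·(1/4) + (-4)·(1/4) = -1/2.
The best pure response is low price with expected payoff 13/4.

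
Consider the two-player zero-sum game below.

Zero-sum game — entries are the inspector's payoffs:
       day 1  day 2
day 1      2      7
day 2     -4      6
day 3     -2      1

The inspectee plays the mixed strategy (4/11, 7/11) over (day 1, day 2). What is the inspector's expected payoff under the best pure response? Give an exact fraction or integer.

day 1: (2)·(4/11) + (7)·(7/11) = 57/11.
day 2: (-4)·(4/11) + (6)·(7/11) = 26/11.
day 3: (-2)·(4/11) + (1)·(7/11) = -1/11.
The best pure response is day 1 with expected payoff 57/11.

57/11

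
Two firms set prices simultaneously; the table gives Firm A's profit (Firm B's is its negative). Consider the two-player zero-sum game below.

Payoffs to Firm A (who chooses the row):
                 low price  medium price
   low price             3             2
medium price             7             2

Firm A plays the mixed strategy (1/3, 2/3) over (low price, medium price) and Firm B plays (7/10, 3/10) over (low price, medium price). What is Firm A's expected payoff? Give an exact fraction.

Against (7/10, 3/10), each row's expected payoff is low price: 27/10; medium price: 11/2.
Taking the (1/3, 2/3)-weighted average: (1/3)·(27/10) + (2/3)·(11/2) = 137/30.

137/30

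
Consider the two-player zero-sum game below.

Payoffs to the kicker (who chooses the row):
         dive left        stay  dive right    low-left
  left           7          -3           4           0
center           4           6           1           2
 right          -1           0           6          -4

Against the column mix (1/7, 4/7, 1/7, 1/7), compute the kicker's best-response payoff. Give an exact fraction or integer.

31/7

left: (7)·(1/7) + (-3)·(4/7) + (4)·(1/7) + (0)·(1/7) = -1/7.
center: (4)·(1/7) + (6)·(4/7) + (1)·(1/7) + (2)·(1/7) = 31/7.
right: (-1)·(1/7) + (0)·(4/7) + (6)·(1/7) + (-4)·(1/7) = 1/7.
The best pure response is center with expected payoff 31/7.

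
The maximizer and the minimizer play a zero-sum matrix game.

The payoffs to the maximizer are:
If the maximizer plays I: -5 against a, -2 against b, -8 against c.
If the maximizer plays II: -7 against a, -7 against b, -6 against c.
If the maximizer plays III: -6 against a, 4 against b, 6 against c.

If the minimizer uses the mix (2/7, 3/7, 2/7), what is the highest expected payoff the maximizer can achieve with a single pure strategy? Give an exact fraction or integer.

12/7

I: (-5)·(2/7) + (-2)·(3/7) + (-8)·(2/7) = -32/7.
II: (-7)·(2/7) + (-7)·(3/7) + (-6)·(2/7) = -47/7.
III: (-6)·(2/7) + (4)·(3/7) + (6)·(2/7) = 12/7.
The best pure response is III with expected payoff 12/7.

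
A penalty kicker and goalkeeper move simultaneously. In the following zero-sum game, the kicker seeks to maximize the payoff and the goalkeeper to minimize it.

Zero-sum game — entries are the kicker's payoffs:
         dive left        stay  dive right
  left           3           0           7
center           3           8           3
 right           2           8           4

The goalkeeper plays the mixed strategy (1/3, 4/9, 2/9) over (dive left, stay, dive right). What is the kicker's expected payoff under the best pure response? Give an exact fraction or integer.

47/9

left: (3)·(1/3) + (0)·(4/9) + (7)·(2/9) = 23/9.
center: (3)·(1/3) + (8)·(4/9) + (3)·(2/9) = 47/9.
right: (2)·(1/3) + (8)·(4/9) + (4)·(2/9) = 46/9.
The best pure response is center with expected payoff 47/9.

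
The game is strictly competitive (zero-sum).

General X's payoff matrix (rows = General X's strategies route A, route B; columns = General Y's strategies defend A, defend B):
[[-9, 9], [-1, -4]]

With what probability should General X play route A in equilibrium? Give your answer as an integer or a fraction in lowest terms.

1/7

Row minima are -9 and -4, so General X's maximin is -4; column maxima are -1 and 9, so General Y's minimax is -1. These differ, so the equilibrium is in mixed strategies.
Let General X play route A with probability p. General Y is indifferent when −9p − (1−p) = 9p − 4(1−p), giving p = 1/7.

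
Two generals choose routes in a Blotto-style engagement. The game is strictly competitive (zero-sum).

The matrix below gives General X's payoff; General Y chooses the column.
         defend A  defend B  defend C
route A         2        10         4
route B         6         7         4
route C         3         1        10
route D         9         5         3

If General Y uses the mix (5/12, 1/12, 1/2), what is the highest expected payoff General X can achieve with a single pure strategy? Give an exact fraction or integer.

route A: (2)·(5/12) + (10)·(1/12) + (4)·(1/2) = 11/3.
route B: (6)·(5/12) + (7)·(1/12) + (4)·(1/2) = 61/12.
route C: (3)·(5/12) + (1)·(1/12) + (10)·(1/2) = 19/3.
route D: (9)·(5/12) + (5)·(1/12) + (3)·(1/2) = 17/3.
The best pure response is route C with expected payoff 19/3.

19/3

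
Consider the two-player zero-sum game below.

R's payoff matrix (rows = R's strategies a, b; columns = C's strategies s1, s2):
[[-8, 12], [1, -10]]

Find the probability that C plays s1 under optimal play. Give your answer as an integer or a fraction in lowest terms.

Row minima are -8 and -10, so R's maximin is -8; column maxima are 1 and 12, so C's minimax is 1. These differ, so the equilibrium is in mixed strategies.
Let C play s1 with probability q. R is indifferent when −8q + 12(1−q) = q − 10(1−q), giving q = 22/31.

22/31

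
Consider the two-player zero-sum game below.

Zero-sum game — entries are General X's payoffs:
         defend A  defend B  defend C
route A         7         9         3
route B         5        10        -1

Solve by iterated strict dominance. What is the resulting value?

3

Column defend A is strictly dominated by defend C for General Y (3<7, -1<5); eliminate defend A.
Column defend B is strictly dominated by defend C for General Y (3<9, -1<10); eliminate defend B.
Row route B is strictly dominated by row route A (3>-1); eliminate route B.
Only (route A, defend C) remains, with payoff 3.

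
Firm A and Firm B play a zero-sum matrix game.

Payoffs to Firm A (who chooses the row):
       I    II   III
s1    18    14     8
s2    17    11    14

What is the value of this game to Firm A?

Column I is strictly dominated by II for Firm B (it gives Firm A more in every row).
The remaining 2×2 game on (s1, s2) × (II, III) has no saddle point. Let Firm A play s1 with probability p; indifference gives 14p + 11(1−p) = 8p + 14(1−p), so p = 1/3.
Similarly Firm B's optimal q on II is 2/3, and the value is 14·(2/3) + (8)·(1/3) = 12.

12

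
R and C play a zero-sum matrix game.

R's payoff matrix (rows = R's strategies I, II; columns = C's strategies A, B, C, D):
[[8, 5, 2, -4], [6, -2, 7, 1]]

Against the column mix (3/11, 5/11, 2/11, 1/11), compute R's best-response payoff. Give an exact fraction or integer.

I: (8)·(3/11) + (5)·(5/11) + (2)·(2/11) + (-4)·(1/11) = 49/11.
II: (6)·(3/11) + (-2)·(5/11) + (7)·(2/11) + (1)·(1/11) = 23/11.
The best pure response is I with expected payoff 49/11.

49/11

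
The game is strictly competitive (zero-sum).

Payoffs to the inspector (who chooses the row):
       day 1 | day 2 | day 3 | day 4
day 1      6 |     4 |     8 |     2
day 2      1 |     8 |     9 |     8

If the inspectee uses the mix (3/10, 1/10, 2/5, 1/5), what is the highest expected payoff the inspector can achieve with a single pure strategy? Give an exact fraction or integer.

63/10

day 1: (6)·(3/10) + (4)·(1/10) + (8)·(2/5) + (2)·(1/5) = 29/5.
day 2: (1)·(3/10) + (8)·(1/10) + (9)·(2/5) + (8)·(1/5) = 63/10.
The best pure response is day 2 with expected payoff 63/10.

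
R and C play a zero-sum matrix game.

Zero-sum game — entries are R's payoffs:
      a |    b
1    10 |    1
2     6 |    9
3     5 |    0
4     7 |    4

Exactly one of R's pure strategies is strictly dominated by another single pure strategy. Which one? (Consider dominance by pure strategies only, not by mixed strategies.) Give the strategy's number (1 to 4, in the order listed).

Compare 3 with 1: 10 > 5, 1 > 0.
So 1 strictly dominates 3 for R; 3 is strictly dominated.

3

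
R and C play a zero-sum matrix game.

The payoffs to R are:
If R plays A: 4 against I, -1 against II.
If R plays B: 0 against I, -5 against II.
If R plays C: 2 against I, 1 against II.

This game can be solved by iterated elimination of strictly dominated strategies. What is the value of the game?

Column I is strictly dominated by II for C (-1<4, -5<0, 1<2); eliminate I.
Row B is strictly dominated by row A (-1>-5); eliminate B.
Row A is strictly dominated by row C (1>-1); eliminate A.
Only (C, II) remains, with payoff 1.

1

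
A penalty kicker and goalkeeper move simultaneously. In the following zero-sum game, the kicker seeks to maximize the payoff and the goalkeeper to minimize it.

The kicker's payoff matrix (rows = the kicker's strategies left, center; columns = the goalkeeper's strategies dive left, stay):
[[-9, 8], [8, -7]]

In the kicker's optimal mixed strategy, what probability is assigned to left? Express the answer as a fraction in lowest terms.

Row minima are -9 and -7, so the kicker's maximin is -7; column maxima are 8 and 8, so the goalkeeper's minimax is 8. These differ, so the equilibrium is in mixed strategies.
Let the kicker play left with probability p. The goalkeeper is indifferent when −9p + 8(1−p) = 8p − 7(1−p), giving p = 15/32.

15/32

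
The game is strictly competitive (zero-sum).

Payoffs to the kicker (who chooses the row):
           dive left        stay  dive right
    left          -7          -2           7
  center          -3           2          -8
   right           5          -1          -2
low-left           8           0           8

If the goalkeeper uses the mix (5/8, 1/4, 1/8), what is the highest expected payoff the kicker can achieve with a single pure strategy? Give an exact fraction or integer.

left: (-7)·(5/8) + (-2)·(1/4) + (7)·(1/8) = -4.
center: (-3)·(5/8) + (2)·(1/4) + (-8)·(1/8) = -19/8.
right: (5)·(5/8) + (-1)·(1/4) + (-2)·(1/8) = 21/8.
low-left: (8)·(5/8) + (0)·(1/4) + (8)·(1/8) = 6.
The best pure response is low-left with expected payoff 6.

6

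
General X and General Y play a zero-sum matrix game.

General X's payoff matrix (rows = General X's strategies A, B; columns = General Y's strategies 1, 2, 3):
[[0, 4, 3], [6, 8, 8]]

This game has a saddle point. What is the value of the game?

6

Row minima: 0, 6 → General X's maximin is 6.
Column maxima: 6, 8, 8 → General Y's minimax is 6.
They coincide at (B, 1), so the value is 6.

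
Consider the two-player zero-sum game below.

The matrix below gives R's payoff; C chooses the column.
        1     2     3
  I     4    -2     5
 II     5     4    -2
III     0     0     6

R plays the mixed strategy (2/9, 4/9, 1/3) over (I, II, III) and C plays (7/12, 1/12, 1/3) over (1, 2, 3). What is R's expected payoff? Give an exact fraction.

Against (7/12, 1/12, 1/3), each row's expected payoff is I: 23/6; II: 31/12; III: 2.
Taking the (2/9, 4/9, 1/3)-weighted average: (2/9)·(23/6) + (4/9)·(31/12) + (1/3)·(2) = 8/3.

8/3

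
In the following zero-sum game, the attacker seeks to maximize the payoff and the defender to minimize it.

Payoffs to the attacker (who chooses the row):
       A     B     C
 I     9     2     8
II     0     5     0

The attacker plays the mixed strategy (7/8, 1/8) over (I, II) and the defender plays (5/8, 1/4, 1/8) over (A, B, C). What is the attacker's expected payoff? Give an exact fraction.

Against (5/8, 1/4, 1/8), each row's expected payoff is I: 57/8; II: 5/4.
Taking the (7/8, 1/8)-weighted average: (7/8)·(57/8) + (1/8)·(5/4) = 409/64.

409/64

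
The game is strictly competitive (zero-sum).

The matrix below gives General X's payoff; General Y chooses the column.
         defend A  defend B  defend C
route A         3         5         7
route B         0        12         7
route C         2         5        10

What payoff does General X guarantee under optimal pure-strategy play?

3

Row minima: 3, 0, 2 → General X's maximin is 3.
Column maxima: 3, 12, 10 → General Y's minimax is 3.
They coincide at (route A, defend A), so the value is 3.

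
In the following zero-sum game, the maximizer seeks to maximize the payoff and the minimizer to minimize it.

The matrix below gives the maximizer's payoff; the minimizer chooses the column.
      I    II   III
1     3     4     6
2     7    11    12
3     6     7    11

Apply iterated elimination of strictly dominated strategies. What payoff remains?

7

Row 1 is strictly dominated by row 2 (7>3, 11>4, 12>6); eliminate 1.
Row 3 is strictly dominated by row 2 (7>6, 11>7, 12>11); eliminate 3.
Column III is strictly dominated by I for the minimizer (7<12); eliminate III.
Column II is strictly dominated by I for the minimizer (7<11); eliminate II.
Only (2, I) remains, with payoff 7.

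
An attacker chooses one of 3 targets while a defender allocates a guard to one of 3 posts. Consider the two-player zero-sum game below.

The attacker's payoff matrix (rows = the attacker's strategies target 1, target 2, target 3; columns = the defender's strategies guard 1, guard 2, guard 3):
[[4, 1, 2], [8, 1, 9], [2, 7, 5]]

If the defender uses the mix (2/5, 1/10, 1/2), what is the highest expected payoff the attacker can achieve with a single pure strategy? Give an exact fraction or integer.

target 1: (4)·(2/5) + (1)·(1/10) + (2)·(1/2) = 27/10.
target 2: (8)·(2/5) + (1)·(1/10) + (9)·(1/2) = 39/5.
target 3: (2)·(2/5) + (7)·(1/10) + (5)·(1/2) = 4.
The best pure response is target 2 with expected payoff 39/5.

39/5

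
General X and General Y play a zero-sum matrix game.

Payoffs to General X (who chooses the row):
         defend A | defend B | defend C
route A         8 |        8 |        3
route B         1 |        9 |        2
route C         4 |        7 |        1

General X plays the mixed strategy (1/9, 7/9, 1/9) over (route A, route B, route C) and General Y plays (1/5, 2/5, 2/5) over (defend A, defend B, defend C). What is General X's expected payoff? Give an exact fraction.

Against (1/5, 2/5, 2/5), each row's expected payoff is route A: 6; route B: 23/5; route C: 4.
Taking the (1/9, 7/9, 1/9)-weighted average: (1/9)·(6) + (7/9)·(23/5) + (1/9)·(4) = 211/45.

211/45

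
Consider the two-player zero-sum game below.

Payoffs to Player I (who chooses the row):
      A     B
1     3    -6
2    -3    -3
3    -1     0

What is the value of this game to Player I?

-3/5

Row 2 is strictly dominated by row 3, so Player I never plays it.
The remaining 2×2 game on (1, 3) × (A, B) has no saddle point. Let Player I play 1 with probability p; indifference gives 3p − (1−p) = −6p, so p = 1/10.
Similarly Player II's optimal q on A is 3/5, and the value is 3·(3/5) + (-6)·(2/5) = -3/5.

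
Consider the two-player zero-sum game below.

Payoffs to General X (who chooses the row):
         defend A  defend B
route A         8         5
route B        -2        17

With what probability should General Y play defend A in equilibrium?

Row minima are 5 and -2, so General X's maximin is 5; column maxima are 8 and 17, so General Y's minimax is 8. These differ, so the equilibrium is in mixed strategies.
Let General Y play defend A with probability q. General X is indifferent when 8q + 5(1−q) = −2q + 17(1−q), giving q = 6/11.

6/11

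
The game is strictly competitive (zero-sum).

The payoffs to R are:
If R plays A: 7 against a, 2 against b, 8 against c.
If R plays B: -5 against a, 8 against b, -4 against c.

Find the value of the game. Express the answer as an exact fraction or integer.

Column c is strictly dominated by a for C (it gives R more in every row).
The remaining 2×2 game on (A, B) × (a, b) has no saddle point. Let R play A with probability p; indifference gives 7p − 5(1−p) = 2p + 8(1−p), so p = 13/18.
Similarly C's optimal q on a is 1/3, and the value is 7·(1/3) + (2)·(2/3) = 11/3.

11/3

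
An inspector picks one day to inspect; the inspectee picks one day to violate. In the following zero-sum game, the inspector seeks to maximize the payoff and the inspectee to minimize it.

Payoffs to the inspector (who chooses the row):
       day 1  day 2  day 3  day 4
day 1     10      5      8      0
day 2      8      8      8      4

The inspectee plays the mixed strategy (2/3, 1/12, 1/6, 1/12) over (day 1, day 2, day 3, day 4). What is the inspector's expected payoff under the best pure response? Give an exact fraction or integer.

day 1: (10)·(2/3) + (5)·(1/12) + (8)·(1/6) + (0)·(1/12) = 101/12.
day 2: (8)·(2/3) + (8)·(1/12) + (8)·(1/6) + (4)·(1/12) = 23/3.
The best pure response is day 1 with expected payoff 101/12.

101/12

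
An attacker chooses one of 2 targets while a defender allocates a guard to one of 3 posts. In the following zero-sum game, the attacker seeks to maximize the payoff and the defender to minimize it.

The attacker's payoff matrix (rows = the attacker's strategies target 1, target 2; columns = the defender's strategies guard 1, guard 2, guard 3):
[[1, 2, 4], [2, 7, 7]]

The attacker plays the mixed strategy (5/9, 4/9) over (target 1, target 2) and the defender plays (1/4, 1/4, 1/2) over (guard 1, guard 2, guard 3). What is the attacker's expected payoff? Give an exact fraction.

Against (1/4, 1/4, 1/2), each row's expected payoff is target 1: 11/4; target 2: 23/4.
Taking the (5/9, 4/9)-weighted average: (5/9)·(11/4) + (4/9)·(23/4) = 49/12.

49/12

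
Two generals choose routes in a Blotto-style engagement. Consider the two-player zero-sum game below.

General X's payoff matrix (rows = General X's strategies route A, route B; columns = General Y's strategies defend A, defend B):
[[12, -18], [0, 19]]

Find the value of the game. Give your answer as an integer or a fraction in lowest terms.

228/49

Row minima are -18 and 0, so General X's maximin is 0; column maxima are 12 and 19, so General Y's minimax is 12. These differ, so the equilibrium is in mixed strategies.
Let General X play route A with probability p. General Y is indifferent when 12p = −18p + 19(1−p), giving p = 19/49.
Let General Y play defend A with probability q. General X is indifferent when 12q − 18(1−q) = 19(1−q), giving q = 37/49.
The value is 12·(37/49) + (-18)·(12/49) = 228/49.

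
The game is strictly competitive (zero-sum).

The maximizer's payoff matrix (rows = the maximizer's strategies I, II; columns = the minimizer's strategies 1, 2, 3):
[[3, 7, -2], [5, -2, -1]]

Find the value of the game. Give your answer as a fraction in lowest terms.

-11/10

Column 1 is strictly dominated by 3 for the minimizer (it gives the maximizer more in every row).
The remaining 2×2 game on (I, II) × (2, 3) has no saddle point. Let the maximizer play I with probability p; indifference gives 7p − 2(1−p) = −2p − (1−p), so p = 1/10.
Similarly the minimizer's optimal q on 2 is 1/10, and the value is 7·(1/10) + (-2)·(9/10) = -11/10.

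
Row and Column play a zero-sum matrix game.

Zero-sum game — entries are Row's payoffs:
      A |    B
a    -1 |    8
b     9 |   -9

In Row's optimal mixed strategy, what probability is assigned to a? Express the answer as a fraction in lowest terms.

2/3

Row minima are -1 and -9, so Row's maximin is -1; column maxima are 9 and 8, so Column's minimax is 8. These differ, so the equilibrium is in mixed strategies.
Let Row play a with probability p. Column is indifferent when −p + 9(1−p) = 8p − 9(1−p), giving p = 2/3.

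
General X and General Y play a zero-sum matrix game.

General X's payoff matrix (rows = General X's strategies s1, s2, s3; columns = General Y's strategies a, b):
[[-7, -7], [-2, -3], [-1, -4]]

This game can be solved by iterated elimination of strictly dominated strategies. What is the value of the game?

-3

Row s1 is strictly dominated by row s2 (-2>-7, -3>-7); eliminate s1.
Column a is strictly dominated by b for General Y (-3<-2, -4<-1); eliminate a.
Row s3 is strictly dominated by row s2 (-3>-4); eliminate s3.
Only (s2, b) remains, with payoff -3.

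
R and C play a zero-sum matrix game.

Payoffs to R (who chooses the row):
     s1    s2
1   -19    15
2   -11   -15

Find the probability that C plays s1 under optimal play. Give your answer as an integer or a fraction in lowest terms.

15/19

Row minima are -19 and -15, so R's maximin is -15; column maxima are -11 and 15, so C's minimax is -11. These differ, so the equilibrium is in mixed strategies.
Let C play s1 with probability q. R is indifferent when −19q + 15(1−q) = −11q − 15(1−q), giving q = 15/19.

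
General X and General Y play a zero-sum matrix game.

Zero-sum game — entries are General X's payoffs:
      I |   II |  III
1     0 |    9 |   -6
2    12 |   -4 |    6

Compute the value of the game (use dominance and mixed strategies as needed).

6/5

Column I is strictly dominated by III for General Y (it gives General X more in every row).
The remaining 2×2 game on (1, 2) × (II, III) has no saddle point. Let General X play 1 with probability p; indifference gives 9p − 4(1−p) = −6p + 6(1−p), so p = 2/5.
Similarly General Y's optimal q on II is 12/25, and the value is 9·(12/25) + (-6)·(13/25) = 6/5.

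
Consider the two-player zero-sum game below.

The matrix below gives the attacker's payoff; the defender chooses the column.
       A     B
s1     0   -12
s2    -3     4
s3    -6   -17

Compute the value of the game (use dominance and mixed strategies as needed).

Row s3 is strictly dominated by row s1, so the attacker never plays it.
The remaining 2×2 game on (s1, s2) × (A, B) has no saddle point. Let the attacker play s1 with probability p; indifference gives −3(1−p) = −12p + 4(1−p), so p = 7/19.
Similarly the defender's optimal q on A is 16/19, and the value is 0·(16/19) + (-12)·(3/19) = -36/19.

-36/19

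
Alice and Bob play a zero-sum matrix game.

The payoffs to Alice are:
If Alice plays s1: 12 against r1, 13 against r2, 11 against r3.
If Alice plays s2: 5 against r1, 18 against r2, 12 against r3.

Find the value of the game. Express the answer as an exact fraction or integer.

89/8

Column r2 is strictly dominated by r3 for Bob (it gives Alice more in every row).
The remaining 2×2 game on (s1, s2) × (r1, r3) has no saddle point. Let Alice play s1 with probability p; indifference gives 12p + 5(1−p) = 11p + 12(1−p), so p = 7/8.
Similarly Bob's optimal q on r1 is 1/8, and the value is 12·(1/8) + (11)·(7/8) = 89/8.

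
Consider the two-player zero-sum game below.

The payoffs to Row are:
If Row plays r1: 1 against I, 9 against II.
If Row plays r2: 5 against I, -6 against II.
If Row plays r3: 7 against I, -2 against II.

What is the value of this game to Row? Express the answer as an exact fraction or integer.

65/17

Row r2 is strictly dominated by row r3, so Row never plays it.
The remaining 2×2 game on (r1, r3) × (I, II) has no saddle point. Let Row play r1 with probability p; indifference gives p + 7(1−p) = 9p − 2(1−p), so p = 9/17.
Similarly Column's optimal q on I is 11/17, and the value is 1·(11/17) + (9)·(6/17) = 65/17.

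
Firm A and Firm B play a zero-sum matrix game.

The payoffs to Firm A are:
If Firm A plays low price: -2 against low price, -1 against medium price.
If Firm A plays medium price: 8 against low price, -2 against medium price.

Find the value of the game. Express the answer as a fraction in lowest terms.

Row minima are -2 and -2, so Firm A's maximin is -2; column maxima are 8 and -1, so Firm B's minimax is -1. These differ, so the equilibrium is in mixed strategies.
Let Firm A play low price with probability p. Firm B is indifferent when −2p + 8(1−p) = −p − 2(1−p), giving p = 10/11.
Let Firm B play low price with probability q. Firm A is indifferent when −2q − (1−q) = 8q − 2(1−q), giving q = 1/11.
The value is -2·(1/11) + (-1)·(10/11) = -12/11.

-12/11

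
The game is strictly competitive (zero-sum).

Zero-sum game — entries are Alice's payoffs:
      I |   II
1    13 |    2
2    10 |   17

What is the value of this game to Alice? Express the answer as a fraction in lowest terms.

Row minima are 2 and 10, so Alice's maximin is 10; column maxima are 13 and 17, so Bob's minimax is 13. These differ, so the equilibrium is in mixed strategies.
Let Alice play 1 with probability p. Bob is indifferent when 13p + 10(1−p) = 2p + 17(1−p), giving p = 7/18.
Let Bob play I with probability q. Alice is indifferent when 13q + 2(1−q) = 10q + 17(1−q), giving q = 5/6.
The value is 13·(5/6) + (2)·(1/6) = 67/6.

67/6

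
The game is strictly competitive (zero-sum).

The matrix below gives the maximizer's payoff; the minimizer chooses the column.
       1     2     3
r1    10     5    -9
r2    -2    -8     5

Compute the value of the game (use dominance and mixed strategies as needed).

Column 1 is strictly dominated by 2 for the minimizer (it gives the maximizer more in every row).
The remaining 2×2 game on (r1, r2) × (2, 3) has no saddle point. Let the maximizer play r1 with probability p; indifference gives 5p − 8(1−p) = −9p + 5(1−p), so p = 13/27.
Similarly the minimizer's optimal q on 2 is 14/27, and the value is 5·(14/27) + (-9)·(13/27) = -47/27.

-47/27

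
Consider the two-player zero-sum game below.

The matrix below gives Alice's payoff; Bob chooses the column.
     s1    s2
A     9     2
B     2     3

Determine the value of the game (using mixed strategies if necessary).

Row minima are 2 and 2, so Alice's maximin is 2; column maxima are 9 and 3, so Bob's minimax is 3. These differ, so the equilibrium is in mixed strategies.
Let Alice play A with probability p. Bob is indifferent when 9p + 2(1−p) = 2p + 3(1−p), giving p = 1/8.
Let Bob play s1 with probability q. Alice is indifferent when 9q + 2(1−q) = 2q + 3(1−q), giving q = 1/8.
The value is 9·(1/8) + (2)·(7/8) = 23/8.

23/8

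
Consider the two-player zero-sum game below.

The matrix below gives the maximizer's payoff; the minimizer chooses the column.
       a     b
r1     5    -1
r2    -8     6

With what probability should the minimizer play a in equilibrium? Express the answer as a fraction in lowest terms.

Row minima are -1 and -8, so the maximizer's maximin is -1; column maxima are 5 and 6, so the minimizer's minimax is 5. These differ, so the equilibrium is in mixed strategies.
Let the minimizer play a with probability q. The maximizer is indifferent when 5q − (1−q) = −8q + 6(1−q), giving q = 7/20.

7/20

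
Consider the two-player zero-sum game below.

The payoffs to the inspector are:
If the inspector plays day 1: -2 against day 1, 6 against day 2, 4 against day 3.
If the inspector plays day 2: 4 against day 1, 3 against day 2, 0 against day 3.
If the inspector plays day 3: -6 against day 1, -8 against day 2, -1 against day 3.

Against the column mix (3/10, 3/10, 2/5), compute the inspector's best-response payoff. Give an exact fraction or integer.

14/5

day 1: (-2)·(3/10) + (6)·(3/10) + (4)·(2/5) = 14/5.
day 2: (4)·(3/10) + (3)·(3/10) + (0)·(2/5) = 21/10.
day 3: (-6)·(3/10) + (-8)·(3/10) + (-1)·(2/5) = -23/5.
The best pure response is day 1 with expected payoff 14/5.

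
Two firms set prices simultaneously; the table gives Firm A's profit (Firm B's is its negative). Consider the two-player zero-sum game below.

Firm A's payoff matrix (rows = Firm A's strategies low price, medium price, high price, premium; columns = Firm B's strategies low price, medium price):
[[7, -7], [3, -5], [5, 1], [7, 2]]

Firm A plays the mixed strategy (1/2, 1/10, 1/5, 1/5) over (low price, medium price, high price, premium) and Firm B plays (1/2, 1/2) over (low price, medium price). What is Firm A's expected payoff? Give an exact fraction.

Against (1/2, 1/2), each row's expected payoff is low price: 0; medium price: -1; high price: 3; premium: 9/2.
Taking the (1/2, 1/10, 1/5, 1/5)-weighted average: (1/2)·(0) + (1/10)·(-1) + (1/5)·(3) + (1/5)·(9/2) = 7/5.

7/5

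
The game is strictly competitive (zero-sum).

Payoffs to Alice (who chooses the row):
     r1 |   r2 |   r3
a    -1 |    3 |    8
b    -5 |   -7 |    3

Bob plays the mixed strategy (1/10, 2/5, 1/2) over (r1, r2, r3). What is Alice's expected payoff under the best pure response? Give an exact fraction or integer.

a: (-1)·(1/10) + (3)·(2/5) + (8)·(1/2) = 51/10.
b: (-5)·(1/10) + (-7)·(2/5) + (3)·(1/2) = -9/5.
The best pure response is a with expected payoff 51/10.

51/10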